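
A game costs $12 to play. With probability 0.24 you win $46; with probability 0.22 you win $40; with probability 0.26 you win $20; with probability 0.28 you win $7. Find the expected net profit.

E[payout] = 46·0.24 + 40·0.22 + 20·0.26 + 7·0.28
 = 11.04 + 8.8 + 5.2 + 1.96
 = 27
Net = 27 - 12 = 15

15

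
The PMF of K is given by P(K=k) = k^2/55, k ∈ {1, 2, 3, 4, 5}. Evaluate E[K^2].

E[K^2] = Σ k^2·P(K=k)
 = 1·1/55 + 4·4/55 + 9·9/55 + 16·16/55 + 25·5/11
 = 1/55 + 16/55 + 81/55 + 256/55 + 125/11
 = 89/5

17.8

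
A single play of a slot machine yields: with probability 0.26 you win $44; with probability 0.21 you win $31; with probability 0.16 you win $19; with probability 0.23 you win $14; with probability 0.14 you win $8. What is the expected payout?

E[payout] = 44·0.26 + 31·0.21 + 19·0.16 + 14·0.23 + 8·0.14
 = 11.44 + 6.51 + 3.04 + 3.22 + 1.12
 = 25.33

25.33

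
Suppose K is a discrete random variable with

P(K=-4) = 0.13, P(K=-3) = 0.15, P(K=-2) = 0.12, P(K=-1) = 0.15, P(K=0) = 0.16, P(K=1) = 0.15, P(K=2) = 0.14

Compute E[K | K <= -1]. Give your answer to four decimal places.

-2.4727

P(K <= -1) = 0.13 + 0.15 + 0.12 + 0.15 = 0.55.
E[K | K <= -1] = [(-4)·0.13 + (-3)·0.15 + (-2)·0.12 + (-1)·0.15] / 0.55
 = -1.36 / 0.55
 = -136/55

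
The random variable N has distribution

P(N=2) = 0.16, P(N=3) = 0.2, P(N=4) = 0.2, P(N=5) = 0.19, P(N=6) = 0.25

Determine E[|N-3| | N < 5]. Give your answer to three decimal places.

P(N < 5) = 0.16 + 0.2 + 0.2 = 0.56.
E[|N-3| | N < 5] = [1·0.16 + 0·0.2 + 1·0.2] / 0.56
 = 0.36 / 0.56
 = 9/14

0.643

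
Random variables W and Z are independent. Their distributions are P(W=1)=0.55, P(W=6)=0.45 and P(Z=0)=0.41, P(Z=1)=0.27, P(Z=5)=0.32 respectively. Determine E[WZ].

6.0775

E[WZ] = Σ_w Σ_z wz · P(W=w)P(Z=z)
 = 0·0.2255 + 1·0.1485 + 5·0.176 + 0·0.1845 + 6·0.1215 + 30·0.144
 = 0 + 0.1485 + 0.88 + 0 + 0.729 + 4.32
 = 6.0775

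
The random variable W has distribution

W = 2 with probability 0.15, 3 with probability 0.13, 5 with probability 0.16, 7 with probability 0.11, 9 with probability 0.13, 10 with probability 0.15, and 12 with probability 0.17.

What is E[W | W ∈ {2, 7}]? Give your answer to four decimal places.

P(W ∈ {2, 7}) = 0.15 + 0.11 = 0.26.
E[W | W ∈ {2, 7}] = [2·0.15 + 7·0.11] / 0.26
 = 1.07 / 0.26
 = 107/26

4.1154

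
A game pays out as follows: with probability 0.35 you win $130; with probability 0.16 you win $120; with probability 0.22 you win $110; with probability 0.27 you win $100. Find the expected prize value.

115.9

E[payout] = 130·0.35 + 120·0.16 + 110·0.22 + 100·0.27
 = 45.5 + 19.2 + 24.2 + 27
 = 115.9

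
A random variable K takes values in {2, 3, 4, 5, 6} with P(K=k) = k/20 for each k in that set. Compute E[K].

E[K] = Σ k·P(K=k)
 = 2·1/10 + 3·3/20 + 4·1/5 + 5·1/4 + 6·3/10
 = 1/5 + 9/20 + 4/5 + 5/4 + 9/5
 = 9/2

4.5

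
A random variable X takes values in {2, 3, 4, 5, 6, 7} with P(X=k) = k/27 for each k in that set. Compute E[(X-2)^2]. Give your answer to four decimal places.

12.4074

E[(X-2)^2] = Σ (x-2)^2·P(X=x)
 = 0·2/27 + 1·1/9 + 4·4/27 + 9·5/27 + 16·2/9 + 25·7/27
 = 0 + 1/9 + 16/27 + 5/3 + 32/9 + 175/27
 = 335/27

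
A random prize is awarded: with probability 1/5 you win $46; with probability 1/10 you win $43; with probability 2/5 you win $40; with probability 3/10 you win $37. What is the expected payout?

E[payout] = 46·1/5 + 43·1/10 + 40·2/5 + 37·3/10
 = 46/5 + 43/10 + 16 + 111/10
 = 203/5

40.6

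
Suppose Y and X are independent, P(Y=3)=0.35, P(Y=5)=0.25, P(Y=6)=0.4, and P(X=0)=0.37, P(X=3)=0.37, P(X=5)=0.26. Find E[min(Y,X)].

2.228

E[min(Y,X)] = Σ_y Σ_x min(y,x) · P(Y=y)P(X=x)
 = 0·0.1295 + 3·0.1295 + 3·0.091 + 0·0.0925 + 3·0.0925 + 5·0.065 + 0·0.148 + 3·0.148 + 5·0.104
 = 0 + 0.3885 + 0.273 + 0 + 0.2775 + 0.325 + 0 + 0.444 + 0.52
 = 2.228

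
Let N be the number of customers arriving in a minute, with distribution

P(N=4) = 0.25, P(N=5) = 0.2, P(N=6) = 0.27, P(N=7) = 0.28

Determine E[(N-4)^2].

E[(N-4)^2] = Σ (n-4)^2·P(N=n)
 = 0·0.25 + 1·0.2 + 4·0.27 + 9·0.28
 = 0 + 0.2 + 1.08 + 2.52
 = 3.8

3.8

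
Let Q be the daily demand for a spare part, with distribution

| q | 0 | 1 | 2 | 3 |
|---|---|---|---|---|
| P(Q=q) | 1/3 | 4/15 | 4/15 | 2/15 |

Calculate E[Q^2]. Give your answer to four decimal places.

E[Q^2] = Σ q^2·P(Q=q)
 = 0·1/3 + 1·4/15 + 4·4/15 + 9·2/15
 = 0 + 4/15 + 16/15 + 6/5
 = 38/15

2.5333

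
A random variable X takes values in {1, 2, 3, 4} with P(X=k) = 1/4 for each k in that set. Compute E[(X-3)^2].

1.5

E[(X-3)^2] = Σ (x-3)^2·P(X=x)
 = 4·1/4 + 1·1/4 + 0·1/4 + 1·1/4
 = 1 + 1/4 + 0 + 1/4
 = 3/2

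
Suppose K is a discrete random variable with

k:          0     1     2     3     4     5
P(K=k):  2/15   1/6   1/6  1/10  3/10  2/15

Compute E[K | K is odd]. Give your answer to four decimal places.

P(K is odd) = 1/6 + 1/10 + 2/15 = 2/5.
E[K | K is odd] = [1·1/6 + 3·1/10 + 5·2/15] / (2/5)
 = 17/15 / (2/5)
 = 17/6

2.8333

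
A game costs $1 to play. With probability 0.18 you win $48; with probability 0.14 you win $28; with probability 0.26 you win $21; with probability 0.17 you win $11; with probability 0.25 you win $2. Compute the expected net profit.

E[payout] = 48·0.18 + 28·0.14 + 21·0.26 + 11·0.17 + 2·0.25
 = 8.64 + 3.92 + 5.46 + 1.87 + 0.5
 = 20.39
Net = 20.39 - 1 = 19.39

19.39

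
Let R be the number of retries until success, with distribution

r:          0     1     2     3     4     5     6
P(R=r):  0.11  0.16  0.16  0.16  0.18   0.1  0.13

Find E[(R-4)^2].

E[(R-4)^2] = Σ (r-4)^2·P(R=r)
 = 16·0.11 + 9·0.16 + 4·0.16 + 1·0.16 + 0·0.18 + 1·0.1 + 4·0.13
 = 1.76 + 1.44 + 0.64 + 0.16 + 0 + 0.1 + 0.52
 = 4.62

4.62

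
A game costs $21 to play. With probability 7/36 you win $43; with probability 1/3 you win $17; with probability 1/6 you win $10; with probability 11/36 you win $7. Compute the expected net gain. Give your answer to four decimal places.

-3.1667

E[payout] = 43·7/36 + 17·1/3 + 10·1/6 + 7·11/36
 = 301/36 + 17/3 + 5/3 + 77/36
 = 107/6
Net = 107/6 - 21 = -19/6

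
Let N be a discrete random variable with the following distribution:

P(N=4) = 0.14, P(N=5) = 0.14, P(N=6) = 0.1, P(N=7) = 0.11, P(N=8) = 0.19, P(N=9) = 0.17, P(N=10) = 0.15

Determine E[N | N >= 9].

9.46875

P(N >= 9) = 0.17 + 0.15 = 0.32.
E[N | N >= 9] = [9·0.17 + 10·0.15] / 0.32
 = 3.03 / 0.32
 = 303/32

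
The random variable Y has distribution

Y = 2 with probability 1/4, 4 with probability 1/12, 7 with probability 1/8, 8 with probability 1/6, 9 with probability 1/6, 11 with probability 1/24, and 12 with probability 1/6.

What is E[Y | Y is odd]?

8.5

P(Y is odd) = 1/8 + 1/6 + 1/24 = 1/3.
E[Y | Y is odd] = [7·1/8 + 9·1/6 + 11·1/24] / (1/3)
 = 17/6 / (1/3)
 = 17/2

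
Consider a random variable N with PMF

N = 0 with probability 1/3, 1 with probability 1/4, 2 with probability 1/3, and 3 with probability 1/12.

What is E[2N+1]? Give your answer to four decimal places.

3.3333

E[2N+1] = Σ (2n+1)·P(N=n)
 = 1·1/3 + 3·1/4 + 5·1/3 + 7·1/12
 = 1/3 + 3/4 + 5/3 + 7/12
 = 10/3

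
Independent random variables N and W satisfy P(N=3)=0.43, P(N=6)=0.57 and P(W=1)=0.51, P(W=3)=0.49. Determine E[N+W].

6.69

E[N+W] = Σ_n Σ_w (n+w) · P(N=n)P(W=w)
 = 4·0.2193 + 6·0.2107 + 7·0.2907 + 9·0.2793
 = 0.8772 + 1.2642 + 2.0349 + 2.5137
 = 6.69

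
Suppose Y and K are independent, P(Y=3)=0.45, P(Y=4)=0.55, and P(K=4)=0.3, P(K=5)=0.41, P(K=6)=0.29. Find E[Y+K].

8.54

E[Y+K] = Σ_y Σ_k (y+k) · P(Y=y)P(K=k)
 = 7·0.135 + 8·0.1845 + 9·0.1305 + 8·0.165 + 9·0.2255 + 10·0.1595
 = 0.945 + 1.476 + 1.1745 + 1.32 + 2.0295 + 1.595
 = 8.54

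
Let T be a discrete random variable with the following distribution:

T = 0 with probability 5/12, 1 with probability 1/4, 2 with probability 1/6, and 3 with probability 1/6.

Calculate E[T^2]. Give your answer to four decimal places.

E[T^2] = Σ t^2·P(T=t)
 = 0·5/12 + 1·1/4 + 4·1/6 + 9·1/6
 = 0 + 1/4 + 2/3 + 3/2
 = 29/12

2.4167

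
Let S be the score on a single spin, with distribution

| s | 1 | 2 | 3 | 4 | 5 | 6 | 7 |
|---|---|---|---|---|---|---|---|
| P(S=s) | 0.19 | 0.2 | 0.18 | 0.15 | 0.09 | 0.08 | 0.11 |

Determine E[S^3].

E[S^3] = Σ s^3·P(S=s)
 = 1·0.19 + 8·0.2 + 27·0.18 + 64·0.15 + 125·0.09 + 216·0.08 + 343·0.11
 = 0.19 + 1.6 + 4.86 + 9.6 + 11.25 + 17.28 + 37.73
 = 82.51

82.51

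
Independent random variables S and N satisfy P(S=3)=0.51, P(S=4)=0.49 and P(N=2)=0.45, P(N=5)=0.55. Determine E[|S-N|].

E[|S-N|] = Σ_s Σ_n |s-n| · P(S=s)P(N=n)
 = 1·0.2295 + 2·0.2805 + 2·0.2205 + 1·0.2695
 = 0.2295 + 0.561 + 0.441 + 0.2695
 = 1.501

1.501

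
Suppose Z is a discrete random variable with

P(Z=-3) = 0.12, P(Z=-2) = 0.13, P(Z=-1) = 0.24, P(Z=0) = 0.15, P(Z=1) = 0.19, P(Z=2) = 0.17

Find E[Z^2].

E[Z^2] = Σ z^2·P(Z=z)
 = 9·0.12 + 4·0.13 + 1·0.24 + 0·0.15 + 1·0.19 + 4·0.17
 = 1.08 + 0.52 + 0.24 + 0 + 0.19 + 0.68
 = 2.71

2.71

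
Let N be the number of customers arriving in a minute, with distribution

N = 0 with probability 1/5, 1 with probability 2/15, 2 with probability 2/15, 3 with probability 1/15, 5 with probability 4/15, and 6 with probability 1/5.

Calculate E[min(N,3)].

E[min(N,3)] = Σ min(n,3)·P(N=n)
 = 0·1/5 + 1·2/15 + 2·2/15 + 3·1/15 + 3·4/15 + 3·1/5
 = 0 + 2/15 + 4/15 + 1/5 + 4/5 + 3/5
 = 2

2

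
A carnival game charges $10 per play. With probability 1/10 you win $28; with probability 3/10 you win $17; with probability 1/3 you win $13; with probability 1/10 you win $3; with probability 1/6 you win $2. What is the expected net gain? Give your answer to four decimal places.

2.8667

E[payout] = 28·1/10 + 17·3/10 + 13·1/3 + 3·1/10 + 2·1/6
 = 14/5 + 51/10 + 13/3 + 3/10 + 1/3
 = 193/15
Net = 193/15 - 10 = 43/15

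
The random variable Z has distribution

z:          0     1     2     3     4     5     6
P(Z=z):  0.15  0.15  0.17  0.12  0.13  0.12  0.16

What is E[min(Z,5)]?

2.77

E[min(Z,5)] = Σ min(z,5)·P(Z=z)
 = 0·0.15 + 1·0.15 + 2·0.17 + 3·0.12 + 4·0.13 + 5·0.12 + 5·0.16
 = 0 + 0.15 + 0.34 + 0.36 + 0.52 + 0.6 + 0.8
 = 2.77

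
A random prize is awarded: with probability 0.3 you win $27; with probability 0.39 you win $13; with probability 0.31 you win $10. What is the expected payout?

E[payout] = 27·0.3 + 13·0.39 + 10·0.31
 = 8.1 + 5.07 + 3.1
 = 16.27

16.27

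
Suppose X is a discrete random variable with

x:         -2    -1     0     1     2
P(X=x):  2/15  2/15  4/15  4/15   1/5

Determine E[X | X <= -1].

P(X <= -1) = 2/15 + 2/15 = 4/15.
E[X | X <= -1] = [(-2)·2/15 + (-1)·2/15] / (4/15)
 = -2/5 / (4/15)
 = -3/2

-1.5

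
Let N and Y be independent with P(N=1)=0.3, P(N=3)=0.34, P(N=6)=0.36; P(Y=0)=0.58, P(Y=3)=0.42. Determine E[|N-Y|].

E[|N-Y|] = Σ_n Σ_y |n-y| · P(N=n)P(Y=y)
 = 1·0.174 + 2·0.126 + 3·0.1972 + 0·0.1428 + 6·0.2088 + 3·0.1512
 = 0.174 + 0.252 + 0.5916 + 0 + 1.2528 + 0.4536
 = 2.724

2.724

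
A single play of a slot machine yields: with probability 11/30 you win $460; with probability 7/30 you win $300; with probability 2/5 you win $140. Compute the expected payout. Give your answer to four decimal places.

E[payout] = 460·11/30 + 300·7/30 + 140·2/5
 = 506/3 + 70 + 56
 = 884/3

294.6667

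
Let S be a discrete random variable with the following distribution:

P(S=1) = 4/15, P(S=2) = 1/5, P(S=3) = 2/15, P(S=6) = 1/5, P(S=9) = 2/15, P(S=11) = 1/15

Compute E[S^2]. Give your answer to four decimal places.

28.3333

E[S^2] = Σ s^2·P(S=s)
 = 1·4/15 + 4·1/5 + 9·2/15 + 36·1/5 + 81·2/15 + 121·1/15
 = 4/15 + 4/5 + 6/5 + 36/5 + 54/5 + 121/15
 = 85/3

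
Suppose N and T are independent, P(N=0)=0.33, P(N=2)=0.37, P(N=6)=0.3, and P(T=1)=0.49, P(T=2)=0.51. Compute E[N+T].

4.05

E[N+T] = Σ_n Σ_t (n+t) · P(N=n)P(T=t)
 = 1·0.1617 + 2·0.1683 + 3·0.1813 + 4·0.1887 + 7·0.147 + 8·0.153
 = 0.1617 + 0.3366 + 0.5439 + 0.7548 + 1.029 + 1.224
 = 4.05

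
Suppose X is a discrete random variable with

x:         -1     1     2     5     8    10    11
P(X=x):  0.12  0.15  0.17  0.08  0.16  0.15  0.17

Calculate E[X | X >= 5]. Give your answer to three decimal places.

9.018

P(X >= 5) = 0.08 + 0.16 + 0.15 + 0.17 = 0.56.
E[X | X >= 5] = [5·0.08 + 8·0.16 + 10·0.15 + 11·0.17] / 0.56
 = 5.05 / 0.56
 = 505/56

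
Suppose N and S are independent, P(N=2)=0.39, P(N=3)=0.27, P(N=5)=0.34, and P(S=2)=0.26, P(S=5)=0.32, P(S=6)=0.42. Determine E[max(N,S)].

E[max(N,S)] = Σ_n Σ_s max(n,s) · P(N=n)P(S=s)
 = 2·0.1014 + 5·0.1248 + 6·0.1638 + 3·0.0702 + 5·0.0864 + 6·0.1134 + 5·0.0884 + 5·0.1088 + 6·0.1428
 = 0.2028 + 0.624 + 0.9828 + 0.2106 + 0.432 + 0.6804 + 0.442 + 0.544 + 0.8568
 = 4.9754

4.9754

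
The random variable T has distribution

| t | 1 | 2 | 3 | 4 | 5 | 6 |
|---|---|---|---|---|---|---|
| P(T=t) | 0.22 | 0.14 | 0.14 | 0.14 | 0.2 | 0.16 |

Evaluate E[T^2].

15.04

E[T^2] = Σ t^2·P(T=t)
 = 1·0.22 + 4·0.14 + 9·0.14 + 16·0.14 + 25·0.2 + 36·0.16
 = 0.22 + 0.56 + 1.26 + 2.24 + 5 + 5.76
 = 15.04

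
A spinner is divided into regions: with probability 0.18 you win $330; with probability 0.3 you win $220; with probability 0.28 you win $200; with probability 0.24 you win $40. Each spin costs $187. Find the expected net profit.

4

E[payout] = 330·0.18 + 220·0.3 + 200·0.28 + 40·0.24
 = 59.4 + 66 + 56 + 9.6
 = 191
Net = 191 - 187 = 4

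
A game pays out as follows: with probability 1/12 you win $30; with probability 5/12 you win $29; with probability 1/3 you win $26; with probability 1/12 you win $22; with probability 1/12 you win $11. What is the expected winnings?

26

E[payout] = 30·1/12 + 29·5/12 + 26·1/3 + 22·1/12 + 11·1/12
 = 5/2 + 145/12 + 26/3 + 11/6 + 11/12
 = 26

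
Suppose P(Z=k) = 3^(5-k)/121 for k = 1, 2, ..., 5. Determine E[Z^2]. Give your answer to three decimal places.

E[Z^2] = Σ z^2·P(Z=z)
 = 1·81/121 + 4·27/121 + 9·9/121 + 16·3/121 + 25·1/121
 = 81/121 + 108/121 + 81/121 + 48/121 + 25/121
 = 343/121

2.835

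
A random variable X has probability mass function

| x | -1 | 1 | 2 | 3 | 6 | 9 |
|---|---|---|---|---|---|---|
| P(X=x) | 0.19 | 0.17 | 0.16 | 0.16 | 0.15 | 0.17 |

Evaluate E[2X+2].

E[2X+2] = Σ (2x+2)·P(X=x)
 = 0·0.19 + 4·0.17 + 6·0.16 + 8·0.16 + 14·0.15 + 20·0.17
 = 0 + 0.68 + 0.96 + 1.28 + 2.1 + 3.4
 = 8.42

8.42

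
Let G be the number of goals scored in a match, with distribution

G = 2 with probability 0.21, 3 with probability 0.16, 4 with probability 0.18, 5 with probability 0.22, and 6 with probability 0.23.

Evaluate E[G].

E[G] = Σ g·P(G=g)
 = 2·0.21 + 3·0.16 + 4·0.18 + 5·0.22 + 6·0.23
 = 0.42 + 0.48 + 0.72 + 1.1 + 1.38
 = 4.1

4.1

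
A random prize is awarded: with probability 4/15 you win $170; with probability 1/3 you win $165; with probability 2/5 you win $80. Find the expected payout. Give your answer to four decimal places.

E[payout] = 170·4/15 + 165·1/3 + 80·2/5
 = 136/3 + 55 + 32
 = 397/3

132.3333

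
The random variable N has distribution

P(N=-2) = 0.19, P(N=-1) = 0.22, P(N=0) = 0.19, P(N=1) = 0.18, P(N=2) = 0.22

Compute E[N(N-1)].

E[N(N-1)] = Σ n(n-1)·P(N=n)
 = 6·0.19 + 2·0.22 + 0·0.19 + 0·0.18 + 2·0.22
 = 1.14 + 0.44 + 0 + 0 + 0.44
 = 2.02

2.02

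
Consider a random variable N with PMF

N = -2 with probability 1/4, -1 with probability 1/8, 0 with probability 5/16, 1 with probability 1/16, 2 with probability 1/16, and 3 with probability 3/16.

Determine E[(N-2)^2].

6.625

E[(N-2)^2] = Σ (n-2)^2·P(N=n)
 = 16·1/4 + 9·1/8 + 4·5/16 + 1·1/16 + 0·1/16 + 1·3/16
 = 4 + 9/8 + 5/4 + 1/16 + 0 + 3/16
 = 53/8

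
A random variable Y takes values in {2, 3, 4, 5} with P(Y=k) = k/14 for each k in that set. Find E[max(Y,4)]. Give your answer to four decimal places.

4.3571

E[max(Y,4)] = Σ max(y,4)·P(Y=y)
 = 4·1/7 + 4·3/14 + 4·2/7 + 5·5/14
 = 4/7 + 6/7 + 8/7 + 25/14
 = 61/14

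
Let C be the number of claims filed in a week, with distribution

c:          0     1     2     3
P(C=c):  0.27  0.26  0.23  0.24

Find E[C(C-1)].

E[C(C-1)] = Σ c(c-1)·P(C=c)
 = 0·0.27 + 0·0.26 + 2·0.23 + 6·0.24
 = 0 + 0 + 0.46 + 1.44
 = 1.9

1.9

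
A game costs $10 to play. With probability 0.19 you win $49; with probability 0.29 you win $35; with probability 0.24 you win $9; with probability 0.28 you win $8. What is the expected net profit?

E[payout] = 49·0.19 + 35·0.29 + 9·0.24 + 8·0.28
 = 9.31 + 10.15 + 2.16 + 2.24
 = 23.86
Net = 23.86 - 10 = 13.86

13.86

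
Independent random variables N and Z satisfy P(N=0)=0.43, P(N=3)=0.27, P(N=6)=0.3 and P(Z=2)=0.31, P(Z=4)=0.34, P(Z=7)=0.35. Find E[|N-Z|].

E[|N-Z|] = Σ_n Σ_z |n-z| · P(N=n)P(Z=z)
 = 2·0.1333 + 4·0.1462 + 7·0.1505 + 1·0.0837 + 1·0.0918 + 4·0.0945 + 4·0.093 + 2·0.102 + 1·0.105
 = 0.2666 + 0.5848 + 1.0535 + 0.0837 + 0.0918 + 0.378 + 0.372 + 0.204 + 0.105
 = 3.1394

3.1394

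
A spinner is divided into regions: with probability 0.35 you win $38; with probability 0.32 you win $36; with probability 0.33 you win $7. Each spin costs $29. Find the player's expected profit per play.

E[payout] = 38·0.35 + 36·0.32 + 7·0.33
 = 13.3 + 11.52 + 2.31
 = 27.13
Net = 27.13 - 29 = -1.87

-1.87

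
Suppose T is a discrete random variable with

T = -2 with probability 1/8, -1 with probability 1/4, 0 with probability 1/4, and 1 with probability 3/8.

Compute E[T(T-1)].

1.25

E[T(T-1)] = Σ t(t-1)·P(T=t)
 = 6·1/8 + 2·1/4 + 0·1/4 + 0·3/8
 = 3/4 + 1/2 + 0 + 0
 = 5/4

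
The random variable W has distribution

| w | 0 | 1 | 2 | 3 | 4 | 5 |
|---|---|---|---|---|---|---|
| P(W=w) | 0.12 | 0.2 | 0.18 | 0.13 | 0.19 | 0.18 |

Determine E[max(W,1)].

2.73

E[max(W,1)] = Σ max(w,1)·P(W=w)
 = 1·0.12 + 1·0.2 + 2·0.18 + 3·0.13 + 4·0.19 + 5·0.18
 = 0.12 + 0.2 + 0.36 + 0.39 + 0.76 + 0.9
 = 2.73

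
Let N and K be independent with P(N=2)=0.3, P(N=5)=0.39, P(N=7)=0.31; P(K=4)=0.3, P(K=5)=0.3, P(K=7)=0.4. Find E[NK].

25.96

E[NK] = Σ_n Σ_k nk · P(N=n)P(K=k)
 = 8·0.09 + 10·0.09 + 14·0.12 + 20·0.117 + 25·0.117 + 35·0.156 + 28·0.093 + 35·0.093 + 49·0.124
 = 0.72 + 0.9 + 1.68 + 2.34 + 2.925 + 5.46 + 2.604 + 3.255 + 6.076
 = 25.96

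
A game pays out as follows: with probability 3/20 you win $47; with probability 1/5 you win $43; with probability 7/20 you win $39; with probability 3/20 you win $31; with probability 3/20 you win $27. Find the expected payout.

E[payout] = 47·3/20 + 43·1/5 + 39·7/20 + 31·3/20 + 27·3/20
 = 141/20 + 43/5 + 273/20 + 93/20 + 81/20
 = 38

38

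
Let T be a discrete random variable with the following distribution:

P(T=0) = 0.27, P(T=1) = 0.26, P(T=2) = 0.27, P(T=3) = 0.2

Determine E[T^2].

E[T^2] = Σ t^2·P(T=t)
 = 0·0.27 + 1·0.26 + 4·0.27 + 9·0.2
 = 0 + 0.26 + 1.08 + 1.8
 = 3.14

3.14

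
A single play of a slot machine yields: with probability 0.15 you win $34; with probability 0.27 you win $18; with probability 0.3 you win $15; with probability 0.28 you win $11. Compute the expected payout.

17.54

E[payout] = 34·0.15 + 18·0.27 + 15·0.3 + 11·0.28
 = 5.1 + 4.86 + 4.5 + 3.08
 = 17.54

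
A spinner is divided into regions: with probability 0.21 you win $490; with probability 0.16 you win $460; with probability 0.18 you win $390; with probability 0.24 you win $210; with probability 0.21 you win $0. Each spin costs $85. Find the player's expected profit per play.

212.1

E[payout] = 490·0.21 + 460·0.16 + 390·0.18 + 210·0.24 + 0·0.21
 = 102.9 + 73.6 + 70.2 + 50.4 + 0
 = 297.1
Net = 297.1 - 85 = 212.1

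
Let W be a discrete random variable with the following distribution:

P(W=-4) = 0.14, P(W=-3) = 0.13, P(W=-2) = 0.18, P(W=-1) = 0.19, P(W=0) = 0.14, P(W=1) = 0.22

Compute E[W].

E[W] = Σ w·P(W=w)
 = (-4)·0.14 + (-3)·0.13 + (-2)·0.18 + (-1)·0.19 + 0·0.14 + 1·0.22
 = (-0.56) + (-0.39) + (-0.36) + (-0.19) + 0 + 0.22
 = -1.28

-1.28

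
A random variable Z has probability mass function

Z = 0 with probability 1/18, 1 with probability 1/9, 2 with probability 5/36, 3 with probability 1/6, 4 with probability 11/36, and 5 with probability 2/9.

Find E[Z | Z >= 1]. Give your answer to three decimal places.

3.412

P(Z >= 1) = 1/9 + 5/36 + 1/6 + 11/36 + 2/9 = 17/18.
E[Z | Z >= 1] = [1·1/9 + 2·5/36 + 3·1/6 + 4·11/36 + 5·2/9] / (17/18)
 = 29/9 / (17/18)
 = 58/17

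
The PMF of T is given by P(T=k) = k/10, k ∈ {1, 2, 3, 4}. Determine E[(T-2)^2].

2

E[(T-2)^2] = Σ (t-2)^2·P(T=t)
 = 1·1/10 + 0·1/5 + 1·3/10 + 4·2/5
 = 1/10 + 0 + 3/10 + 8/5
 = 2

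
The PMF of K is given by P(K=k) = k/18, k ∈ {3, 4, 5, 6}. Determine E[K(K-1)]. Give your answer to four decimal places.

E[K(K-1)] = Σ k(k-1)·P(K=k)
 = 6·1/6 + 12·2/9 + 20·5/18 + 30·1/3
 = 1 + 8/3 + 50/9 + 10
 = 173/9

19.2222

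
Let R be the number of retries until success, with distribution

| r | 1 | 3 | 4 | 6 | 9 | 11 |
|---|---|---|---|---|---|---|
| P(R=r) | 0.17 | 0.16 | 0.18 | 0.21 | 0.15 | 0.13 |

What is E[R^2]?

E[R^2] = Σ r^2·P(R=r)
 = 1·0.17 + 9·0.16 + 16·0.18 + 36·0.21 + 81·0.15 + 121·0.13
 = 0.17 + 1.44 + 2.88 + 7.56 + 12.15 + 15.73
 = 39.93

39.93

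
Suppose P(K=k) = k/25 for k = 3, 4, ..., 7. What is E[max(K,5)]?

5.8

E[max(K,5)] = Σ max(k,5)·P(K=k)
 = 5·3/25 + 5·4/25 + 5·1/5 + 6·6/25 + 7·7/25
 = 3/5 + 4/5 + 1 + 36/25 + 49/25
 = 29/5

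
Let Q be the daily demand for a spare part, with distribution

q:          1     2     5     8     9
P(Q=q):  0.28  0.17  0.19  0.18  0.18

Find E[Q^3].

E[Q^3] = Σ q^3·P(Q=q)
 = 1·0.28 + 8·0.17 + 125·0.19 + 512·0.18 + 729·0.18
 = 0.28 + 1.36 + 23.75 + 92.16 + 131.22
 = 248.77

248.77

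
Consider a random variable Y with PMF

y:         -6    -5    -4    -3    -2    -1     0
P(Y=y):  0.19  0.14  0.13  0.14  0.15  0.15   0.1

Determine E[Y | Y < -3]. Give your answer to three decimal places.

P(Y < -3) = 0.19 + 0.14 + 0.13 = 0.46.
E[Y | Y < -3] = [(-6)·0.19 + (-5)·0.14 + (-4)·0.13] / 0.46
 = -2.36 / 0.46
 = -118/23

-5.130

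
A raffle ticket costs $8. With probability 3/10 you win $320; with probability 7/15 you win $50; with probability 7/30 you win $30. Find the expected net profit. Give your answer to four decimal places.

118.3333

E[payout] = 320·3/10 + 50·7/15 + 30·7/30
 = 96 + 70/3 + 7
 = 379/3
Net = 379/3 - 8 = 355/3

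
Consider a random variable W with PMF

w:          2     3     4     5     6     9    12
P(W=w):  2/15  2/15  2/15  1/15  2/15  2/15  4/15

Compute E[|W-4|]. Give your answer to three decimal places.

E[|W-4|] = Σ |w-4|·P(W=w)
 = 2·2/15 + 1·2/15 + 0·2/15 + 1·1/15 + 2·2/15 + 5·2/15 + 8·4/15
 = 4/15 + 2/15 + 0 + 1/15 + 4/15 + 2/3 + 32/15
 = 53/15

3.533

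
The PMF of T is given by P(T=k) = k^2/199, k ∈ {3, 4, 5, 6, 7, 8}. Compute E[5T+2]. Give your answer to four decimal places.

E[5T+2] = Σ (5t+2)·P(T=t)
 = 17·9/199 + 22·16/199 + 27·25/199 + 32·36/199 + 37·49/199 + 42·64/199
 = 153/199 + 352/199 + 675/199 + 1152/199 + 1813/199 + 2688/199
 = 6833/199

34.3367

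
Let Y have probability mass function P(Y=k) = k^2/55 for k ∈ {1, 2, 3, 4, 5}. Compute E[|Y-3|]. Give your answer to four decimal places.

1.3091

E[|Y-3|] = Σ |y-3|·P(Y=y)
 = 2·1/55 + 1·4/55 + 0·9/55 + 1·16/55 + 2·5/11
 = 2/55 + 4/55 + 0 + 16/55 + 10/11
 = 72/55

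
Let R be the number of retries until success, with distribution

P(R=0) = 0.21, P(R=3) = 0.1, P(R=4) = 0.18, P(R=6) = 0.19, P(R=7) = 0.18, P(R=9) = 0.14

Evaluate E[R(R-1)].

E[R(R-1)] = Σ r(r-1)·P(R=r)
 = 0·0.21 + 6·0.1 + 12·0.18 + 30·0.19 + 42·0.18 + 72·0.14
 = 0 + 0.6 + 2.16 + 5.7 + 7.56 + 10.08
 = 26.1

26.1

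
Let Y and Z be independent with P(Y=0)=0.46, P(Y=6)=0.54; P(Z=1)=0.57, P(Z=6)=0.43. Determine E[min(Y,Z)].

E[min(Y,Z)] = Σ_y Σ_z min(y,z) · P(Y=y)P(Z=z)
 = 0·0.2622 + 0·0.1978 + 1·0.3078 + 6·0.2322
 = 0 + 0 + 0.3078 + 1.3932
 = 1.701

1.701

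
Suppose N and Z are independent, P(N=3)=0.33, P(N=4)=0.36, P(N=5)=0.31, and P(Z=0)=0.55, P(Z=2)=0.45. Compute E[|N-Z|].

3.08

E[|N-Z|] = Σ_n Σ_z |n-z| · P(N=n)P(Z=z)
 = 3·0.1815 + 1·0.1485 + 4·0.198 + 2·0.162 + 5·0.1705 + 3·0.1395
 = 0.5445 + 0.1485 + 0.792 + 0.324 + 0.8525 + 0.4185
 = 3.08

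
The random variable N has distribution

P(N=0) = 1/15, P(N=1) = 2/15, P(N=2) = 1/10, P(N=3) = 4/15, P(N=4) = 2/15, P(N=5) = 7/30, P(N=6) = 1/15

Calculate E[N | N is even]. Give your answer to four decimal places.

P(N is even) = 1/15 + 1/10 + 2/15 + 1/15 = 11/30.
E[N | N is even] = [0·1/15 + 2·1/10 + 4·2/15 + 6·1/15] / (11/30)
 = 17/15 / (11/30)
 = 34/11

3.0909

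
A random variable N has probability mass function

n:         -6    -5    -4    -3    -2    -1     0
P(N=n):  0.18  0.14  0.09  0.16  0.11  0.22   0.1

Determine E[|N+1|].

E[|N+1|] = Σ |n+1|·P(N=n)
 = 5·0.18 + 4·0.14 + 3·0.09 + 2·0.16 + 1·0.11 + 0·0.22 + 1·0.1
 = 0.9 + 0.56 + 0.27 + 0.32 + 0.11 + 0 + 0.1
 = 2.26

2.26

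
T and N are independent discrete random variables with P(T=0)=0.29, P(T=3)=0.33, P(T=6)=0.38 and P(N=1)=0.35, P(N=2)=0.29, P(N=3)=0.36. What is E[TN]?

6.5727

E[TN] = Σ_t Σ_n tn · P(T=t)P(N=n)
 = 0·0.1015 + 0·0.0841 + 0·0.1044 + 3·0.1155 + 6·0.0957 + 9·0.1188 + 6·0.133 + 12·0.1102 + 18·0.1368
 = 0 + 0 + 0 + 0.3465 + 0.5742 + 1.0692 + 0.798 + 1.3224 + 2.4624
 = 6.5727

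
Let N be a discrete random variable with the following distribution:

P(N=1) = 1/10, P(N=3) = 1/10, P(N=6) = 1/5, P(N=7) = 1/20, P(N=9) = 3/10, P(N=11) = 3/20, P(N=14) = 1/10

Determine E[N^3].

E[N^3] = Σ n^3·P(N=n)
 = 1·1/10 + 27·1/10 + 216·1/5 + 343·1/20 + 729·3/10 + 1331·3/20 + 2744·1/10
 = 1/10 + 27/10 + 216/5 + 343/20 + 2187/10 + 3993/20 + 1372/5
 = 7559/10

755.9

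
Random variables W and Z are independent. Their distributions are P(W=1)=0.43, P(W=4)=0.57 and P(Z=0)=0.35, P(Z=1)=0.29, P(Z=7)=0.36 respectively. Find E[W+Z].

5.52

E[W+Z] = Σ_w Σ_z (w+z) · P(W=w)P(Z=z)
 = 1·0.1505 + 2·0.1247 + 8·0.1548 + 4·0.1995 + 5·0.1653 + 11·0.2052
 = 0.1505 + 0.2494 + 1.2384 + 0.798 + 0.8265 + 2.2572
 = 5.52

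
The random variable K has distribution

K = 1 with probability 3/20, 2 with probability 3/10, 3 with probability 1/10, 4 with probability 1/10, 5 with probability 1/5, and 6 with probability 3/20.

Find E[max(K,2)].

3.5

E[max(K,2)] = Σ max(k,2)·P(K=k)
 = 2·3/20 + 2·3/10 + 3·1/10 + 4·1/10 + 5·1/5 + 6·3/20
 = 3/10 + 3/5 + 3/10 + 2/5 + 1 + 9/10
 = 7/2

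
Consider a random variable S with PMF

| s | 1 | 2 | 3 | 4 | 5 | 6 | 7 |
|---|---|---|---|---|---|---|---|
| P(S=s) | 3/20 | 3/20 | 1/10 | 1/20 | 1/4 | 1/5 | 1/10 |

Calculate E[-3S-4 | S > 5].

P(S > 5) = 1/5 + 1/10 = 3/10.
E[-3S-4 | S > 5] = [(-22)·1/5 + (-25)·1/10] / (3/10)
 = -69/10 / (3/10)
 = -23

-23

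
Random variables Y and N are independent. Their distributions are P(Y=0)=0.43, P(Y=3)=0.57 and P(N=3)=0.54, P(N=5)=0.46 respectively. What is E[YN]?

6.7032

E[YN] = Σ_y Σ_n yn · P(Y=y)P(N=n)
 = 0·0.2322 + 0·0.1978 + 9·0.3078 + 15·0.2622
 = 0 + 0 + 2.7702 + 3.933
 = 6.7032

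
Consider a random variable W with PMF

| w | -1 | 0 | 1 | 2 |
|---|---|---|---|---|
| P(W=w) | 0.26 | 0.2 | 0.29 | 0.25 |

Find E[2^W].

E[2^W] = Σ 2^w·P(W=w)
 = 0.5·0.26 + 1·0.2 + 2·0.29 + 4·0.25
 = 0.13 + 0.2 + 0.58 + 1
 = 1.91

1.91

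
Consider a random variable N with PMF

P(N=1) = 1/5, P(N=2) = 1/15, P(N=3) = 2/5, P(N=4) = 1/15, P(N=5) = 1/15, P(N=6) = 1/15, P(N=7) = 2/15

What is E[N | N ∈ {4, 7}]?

6

P(N ∈ {4, 7}) = 1/15 + 2/15 = 1/5.
E[N | N ∈ {4, 7}] = [4·1/15 + 7·2/15] / (1/5)
 = 6/5 / (1/5)
 = 6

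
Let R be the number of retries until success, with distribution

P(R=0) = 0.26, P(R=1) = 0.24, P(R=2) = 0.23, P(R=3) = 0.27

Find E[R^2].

E[R^2] = Σ r^2·P(R=r)
 = 0·0.26 + 1·0.24 + 4·0.23 + 9·0.27
 = 0 + 0.24 + 0.92 + 2.43
 = 3.59

3.59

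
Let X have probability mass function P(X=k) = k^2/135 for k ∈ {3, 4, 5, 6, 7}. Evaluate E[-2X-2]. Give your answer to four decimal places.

E[-2X-2] = Σ (-2x-2)·P(X=x)
 = (-8)·1/15 + (-10)·16/135 + (-12)·5/27 + (-14)·4/15 + (-16)·49/135
 = (-8/15) + (-32/27) + (-20/9) + (-56/15) + (-784/135)
 = -364/27

-13.4815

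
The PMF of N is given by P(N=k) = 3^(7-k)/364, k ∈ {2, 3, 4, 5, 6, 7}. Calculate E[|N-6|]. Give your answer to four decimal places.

E[|N-6|] = Σ |n-6|·P(N=n)
 = 4·243/364 + 3·81/364 + 2·27/364 + 1·9/364 + 0·3/364 + 1·1/364
 = 243/91 + 243/364 + 27/182 + 9/364 + 0 + 1/364
 = 1279/364

3.5137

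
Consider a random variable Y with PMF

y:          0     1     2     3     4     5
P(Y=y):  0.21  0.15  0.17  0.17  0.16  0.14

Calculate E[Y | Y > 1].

3.421875

P(Y > 1) = 0.17 + 0.17 + 0.16 + 0.14 = 0.64.
E[Y | Y > 1] = [2·0.17 + 3·0.17 + 4·0.16 + 5·0.14] / 0.64
 = 2.19 / 0.64
 = 219/64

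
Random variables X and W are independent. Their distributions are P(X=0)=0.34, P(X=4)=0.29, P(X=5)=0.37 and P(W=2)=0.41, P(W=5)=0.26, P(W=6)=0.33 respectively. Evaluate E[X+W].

E[X+W] = Σ_x Σ_w (x+w) · P(X=x)P(W=w)
 = 2·0.1394 + 5·0.0884 + 6·0.1122 + 6·0.1189 + 9·0.0754 + 10·0.0957 + 7·0.1517 + 10·0.0962 + 11·0.1221
 = 0.2788 + 0.442 + 0.6732 + 0.7134 + 0.6786 + 0.957 + 1.0619 + 0.962 + 1.3431
 = 7.11

7.11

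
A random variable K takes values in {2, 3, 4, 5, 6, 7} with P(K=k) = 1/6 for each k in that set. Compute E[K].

E[K] = Σ k·P(K=k)
 = 2·1/6 + 3·1/6 + 4·1/6 + 5·1/6 + 6·1/6 + 7·1/6
 = 1/3 + 1/2 + 2/3 + 5/6 + 1 + 7/6
 = 9/2

4.5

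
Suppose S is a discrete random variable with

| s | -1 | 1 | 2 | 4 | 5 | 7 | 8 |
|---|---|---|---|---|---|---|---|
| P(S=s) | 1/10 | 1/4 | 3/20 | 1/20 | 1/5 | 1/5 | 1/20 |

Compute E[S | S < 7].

P(S < 7) = 1/10 + 1/4 + 3/20 + 1/20 + 1/5 = 3/4.
E[S | S < 7] = [(-1)·1/10 + 1·1/4 + 2·3/20 + 4·1/20 + 5·1/5] / (3/4)
 = 33/20 / (3/4)
 = 11/5

2.2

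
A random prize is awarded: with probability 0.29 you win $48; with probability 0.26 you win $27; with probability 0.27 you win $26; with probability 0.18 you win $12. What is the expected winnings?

30.12

E[payout] = 48·0.29 + 27·0.26 + 26·0.27 + 12·0.18
 = 13.92 + 7.02 + 7.02 + 2.16
 = 30.12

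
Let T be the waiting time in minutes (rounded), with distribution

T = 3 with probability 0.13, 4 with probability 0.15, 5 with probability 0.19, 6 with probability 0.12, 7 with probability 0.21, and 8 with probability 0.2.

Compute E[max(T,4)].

5.86

E[max(T,4)] = Σ max(t,4)·P(T=t)
 = 4·0.13 + 4·0.15 + 5·0.19 + 6·0.12 + 7·0.21 + 8·0.2
 = 0.52 + 0.6 + 0.95 + 0.72 + 1.47 + 1.6
 = 5.86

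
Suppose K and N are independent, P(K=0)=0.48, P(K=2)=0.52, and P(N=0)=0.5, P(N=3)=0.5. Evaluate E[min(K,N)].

0.52

E[min(K,N)] = Σ_k Σ_n min(k,n) · P(K=k)P(N=n)
 = 0·0.24 + 0·0.24 + 0·0.26 + 2·0.26
 = 0 + 0 + 0 + 0.52
 = 0.52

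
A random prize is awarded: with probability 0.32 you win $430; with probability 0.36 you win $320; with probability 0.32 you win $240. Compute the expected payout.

329.6

E[payout] = 430·0.32 + 320·0.36 + 240·0.32
 = 137.6 + 115.2 + 76.8
 = 329.6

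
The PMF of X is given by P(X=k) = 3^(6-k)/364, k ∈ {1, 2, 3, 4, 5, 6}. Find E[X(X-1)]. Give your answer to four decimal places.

E[X(X-1)] = Σ x(x-1)·P(X=x)
 = 0·243/364 + 2·81/364 + 6·27/364 + 12·9/364 + 20·3/364 + 30·1/364
 = 0 + 81/182 + 81/182 + 27/91 + 15/91 + 15/182
 = 261/182

1.4341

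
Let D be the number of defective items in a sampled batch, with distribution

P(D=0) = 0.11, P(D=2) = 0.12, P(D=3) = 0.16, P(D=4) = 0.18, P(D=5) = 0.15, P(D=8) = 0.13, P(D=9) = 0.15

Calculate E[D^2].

E[D^2] = Σ d^2·P(D=d)
 = 0·0.11 + 4·0.12 + 9·0.16 + 16·0.18 + 25·0.15 + 64·0.13 + 81·0.15
 = 0 + 0.48 + 1.44 + 2.88 + 3.75 + 8.32 + 12.15
 = 29.02

29.02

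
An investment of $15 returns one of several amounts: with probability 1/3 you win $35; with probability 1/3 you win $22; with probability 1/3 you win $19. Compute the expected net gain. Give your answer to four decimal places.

E[payout] = 35·1/3 + 22·1/3 + 19·1/3
 = 35/3 + 22/3 + 19/3
 = 76/3
Net = 76/3 - 15 = 31/3

10.3333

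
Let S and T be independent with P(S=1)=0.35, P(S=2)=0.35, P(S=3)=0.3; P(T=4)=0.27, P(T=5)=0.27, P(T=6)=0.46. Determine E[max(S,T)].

5.19

E[max(S,T)] = Σ_s Σ_t max(s,t) · P(S=s)P(T=t)
 = 4·0.0945 + 5·0.0945 + 6·0.161 + 4·0.0945 + 5·0.0945 + 6·0.161 + 4·0.081 + 5·0.081 + 6·0.138
 = 0.378 + 0.4725 + 0.966 + 0.378 + 0.4725 + 0.966 + 0.324 + 0.405 + 0.828
 = 5.19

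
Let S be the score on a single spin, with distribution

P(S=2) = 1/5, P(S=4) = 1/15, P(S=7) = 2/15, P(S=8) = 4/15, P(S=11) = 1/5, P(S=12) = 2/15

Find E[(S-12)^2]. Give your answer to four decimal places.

E[(S-12)^2] = Σ (s-12)^2·P(S=s)
 = 100·1/5 + 64·1/15 + 25·2/15 + 16·4/15 + 1·1/5 + 0·2/15
 = 20 + 64/15 + 10/3 + 64/15 + 1/5 + 0
 = 481/15

32.0667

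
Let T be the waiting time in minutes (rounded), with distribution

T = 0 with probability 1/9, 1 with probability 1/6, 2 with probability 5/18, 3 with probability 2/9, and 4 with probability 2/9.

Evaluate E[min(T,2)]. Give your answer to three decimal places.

E[min(T,2)] = Σ min(t,2)·P(T=t)
 = 0·1/9 + 1·1/6 + 2·5/18 + 2·2/9 + 2·2/9
 = 0 + 1/6 + 5/9 + 4/9 + 4/9
 = 29/18

1.611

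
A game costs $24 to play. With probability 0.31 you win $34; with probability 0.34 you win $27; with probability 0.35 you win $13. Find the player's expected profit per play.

0.27

E[payout] = 34·0.31 + 27·0.34 + 13·0.35
 = 10.54 + 9.18 + 4.55
 = 24.27
Net = 24.27 - 24 = 0.27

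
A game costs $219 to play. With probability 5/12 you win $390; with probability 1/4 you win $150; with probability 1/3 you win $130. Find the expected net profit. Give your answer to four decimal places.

E[payout] = 390·5/12 + 150·1/4 + 130·1/3
 = 325/2 + 75/2 + 130/3
 = 730/3
Net = 730/3 - 219 = 73/3

24.3333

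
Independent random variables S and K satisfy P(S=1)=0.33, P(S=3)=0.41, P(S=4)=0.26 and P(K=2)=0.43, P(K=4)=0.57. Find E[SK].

E[SK] = Σ_s Σ_k sk · P(S=s)P(K=k)
 = 2·0.1419 + 4·0.1881 + 6·0.1763 + 12·0.2337 + 8·0.1118 + 16·0.1482
 = 0.2838 + 0.7524 + 1.0578 + 2.8044 + 0.8944 + 2.3712
 = 8.164

8.164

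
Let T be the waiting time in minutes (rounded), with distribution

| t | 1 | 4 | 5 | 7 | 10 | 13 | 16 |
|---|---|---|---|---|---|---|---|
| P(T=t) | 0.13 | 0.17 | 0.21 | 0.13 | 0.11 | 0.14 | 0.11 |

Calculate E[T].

E[T] = Σ t·P(T=t)
 = 1·0.13 + 4·0.17 + 5·0.21 + 7·0.13 + 10·0.11 + 13·0.14 + 16·0.11
 = 0.13 + 0.68 + 1.05 + 0.91 + 1.1 + 1.82 + 1.76
 = 7.45

7.45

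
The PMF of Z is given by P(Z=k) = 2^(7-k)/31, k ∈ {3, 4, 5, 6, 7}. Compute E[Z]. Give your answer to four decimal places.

3.8387

E[Z] = Σ z·P(Z=z)
 = 3·16/31 + 4·8/31 + 5·4/31 + 6·2/31 + 7·1/31
 = 48/31 + 32/31 + 20/31 + 12/31 + 7/31
 = 119/31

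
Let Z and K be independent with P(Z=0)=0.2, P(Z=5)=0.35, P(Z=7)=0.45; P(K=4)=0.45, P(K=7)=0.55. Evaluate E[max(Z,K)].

6.415

E[max(Z,K)] = Σ_z Σ_k max(z,k) · P(Z=z)P(K=k)
 = 4·0.09 + 7·0.11 + 5·0.1575 + 7·0.1925 + 7·0.2025 + 7·0.2475
 = 0.36 + 0.77 + 0.7875 + 1.3475 + 1.4175 + 1.7325
 = 6.415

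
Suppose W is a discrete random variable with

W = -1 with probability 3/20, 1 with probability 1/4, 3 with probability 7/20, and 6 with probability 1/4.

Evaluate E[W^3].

63.55

E[W^3] = Σ w^3·P(W=w)
 = (-1)·3/20 + 1·1/4 + 27·7/20 + 216·1/4
 = (-3/20) + 1/4 + 189/20 + 54
 = 1271/20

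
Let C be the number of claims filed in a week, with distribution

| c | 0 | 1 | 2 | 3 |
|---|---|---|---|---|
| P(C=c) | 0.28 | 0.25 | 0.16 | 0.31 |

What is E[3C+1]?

E[3C+1] = Σ (3c+1)·P(C=c)
 = 1·0.28 + 4·0.25 + 7·0.16 + 10·0.31
 = 0.28 + 1 + 1.12 + 3.1
 = 5.5

5.5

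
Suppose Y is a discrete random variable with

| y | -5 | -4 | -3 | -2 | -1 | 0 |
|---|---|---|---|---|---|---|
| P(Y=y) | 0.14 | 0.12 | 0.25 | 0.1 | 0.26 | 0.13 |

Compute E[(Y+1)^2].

E[(Y+1)^2] = Σ (y+1)^2·P(Y=y)
 = 16·0.14 + 9·0.12 + 4·0.25 + 1·0.1 + 0·0.26 + 1·0.13
 = 2.24 + 1.08 + 1 + 0.1 + 0 + 0.13
 = 4.55

4.55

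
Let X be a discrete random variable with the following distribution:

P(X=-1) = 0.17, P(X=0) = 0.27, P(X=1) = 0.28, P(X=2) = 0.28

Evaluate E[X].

0.67

E[X] = Σ x·P(X=x)
 = (-1)·0.17 + 0·0.27 + 1·0.28 + 2·0.28
 = (-0.17) + 0 + 0.28 + 0.56
 = 0.67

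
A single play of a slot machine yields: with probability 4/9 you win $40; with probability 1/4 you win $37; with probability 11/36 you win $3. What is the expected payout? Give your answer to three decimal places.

27.944

E[payout] = 40·4/9 + 37·1/4 + 3·11/36
 = 160/9 + 37/4 + 11/12
 = 503/18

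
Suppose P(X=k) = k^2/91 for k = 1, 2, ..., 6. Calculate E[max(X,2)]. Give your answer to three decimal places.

E[max(X,2)] = Σ max(x,2)·P(X=x)
 = 2·1/91 + 2·4/91 + 3·9/91 + 4·16/91 + 5·25/91 + 6·36/91
 = 2/91 + 8/91 + 27/91 + 64/91 + 125/91 + 216/91
 = 34/7

4.857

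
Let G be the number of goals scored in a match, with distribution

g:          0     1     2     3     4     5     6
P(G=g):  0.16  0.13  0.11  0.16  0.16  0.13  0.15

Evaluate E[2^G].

18.46

E[2^G] = Σ 2^g·P(G=g)
 = 1·0.16 + 2·0.13 + 4·0.11 + 8·0.16 + 16·0.16 + 32·0.13 + 64·0.15
 = 0.16 + 0.26 + 0.44 + 1.28 + 2.56 + 4.16 + 9.6
 = 18.46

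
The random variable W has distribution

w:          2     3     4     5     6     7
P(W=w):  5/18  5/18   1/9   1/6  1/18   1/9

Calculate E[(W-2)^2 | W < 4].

P(W < 4) = 5/18 + 5/18 = 5/9.
E[(W-2)^2 | W < 4] = [0·5/18 + 1·5/18] / (5/9)
 = 5/18 / (5/9)
 = 1/2

0.5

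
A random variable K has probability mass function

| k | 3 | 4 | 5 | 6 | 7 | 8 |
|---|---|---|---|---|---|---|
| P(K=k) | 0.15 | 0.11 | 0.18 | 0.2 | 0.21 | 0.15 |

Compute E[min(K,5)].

4.59

E[min(K,5)] = Σ min(k,5)·P(K=k)
 = 3·0.15 + 4·0.11 + 5·0.18 + 5·0.2 + 5·0.21 + 5·0.15
 = 0.45 + 0.44 + 0.9 + 1 + 1.05 + 0.75
 = 4.59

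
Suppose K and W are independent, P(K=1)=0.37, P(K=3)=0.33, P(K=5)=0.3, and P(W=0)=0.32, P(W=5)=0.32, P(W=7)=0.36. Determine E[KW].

11.7832

E[KW] = Σ_k Σ_w kw · P(K=k)P(W=w)
 = 0·0.1184 + 5·0.1184 + 7·0.1332 + 0·0.1056 + 15·0.1056 + 21·0.1188 + 0·0.096 + 25·0.096 + 35·0.108
 = 0 + 0.592 + 0.9324 + 0 + 1.584 + 2.4948 + 0 + 2.4 + 3.78
 = 11.7832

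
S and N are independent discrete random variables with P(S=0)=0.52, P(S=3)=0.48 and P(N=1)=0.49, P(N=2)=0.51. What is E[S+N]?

2.95

E[S+N] = Σ_s Σ_n (s+n) · P(S=s)P(N=n)
 = 1·0.2548 + 2·0.2652 + 4·0.2352 + 5·0.2448
 = 0.2548 + 0.5304 + 0.9408 + 1.224
 = 2.95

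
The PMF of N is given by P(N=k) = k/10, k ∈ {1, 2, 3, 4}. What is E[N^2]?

10

E[N^2] = Σ n^2·P(N=n)
 = 1·1/10 + 4·1/5 + 9·3/10 + 16·2/5
 = 1/10 + 4/5 + 27/10 + 32/5
 = 10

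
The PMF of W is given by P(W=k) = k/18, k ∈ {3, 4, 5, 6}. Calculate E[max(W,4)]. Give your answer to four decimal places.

4.9444

E[max(W,4)] = Σ max(w,4)·P(W=w)
 = 4·1/6 + 4·2/9 + 5·5/18 + 6·1/3
 = 2/3 + 8/9 + 25/18 + 2
 = 89/18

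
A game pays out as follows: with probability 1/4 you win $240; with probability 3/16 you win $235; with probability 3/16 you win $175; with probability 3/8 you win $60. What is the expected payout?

E[payout] = 240·1/4 + 235·3/16 + 175·3/16 + 60·3/8
 = 60 + 705/16 + 525/16 + 45/2
 = 1275/8

159.375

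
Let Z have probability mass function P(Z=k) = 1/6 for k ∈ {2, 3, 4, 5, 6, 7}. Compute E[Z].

E[Z] = Σ z·P(Z=z)
 = 2·1/6 + 3·1/6 + 4·1/6 + 5·1/6 + 6·1/6 + 7·1/6
 = 1/3 + 1/2 + 2/3 + 5/6 + 1 + 7/6
 = 9/2

4.5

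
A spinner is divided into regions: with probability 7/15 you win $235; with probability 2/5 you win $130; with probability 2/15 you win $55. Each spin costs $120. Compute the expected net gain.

E[payout] = 235·7/15 + 130·2/5 + 55·2/15
 = 329/3 + 52 + 22/3
 = 169
Net = 169 - 120 = 49

49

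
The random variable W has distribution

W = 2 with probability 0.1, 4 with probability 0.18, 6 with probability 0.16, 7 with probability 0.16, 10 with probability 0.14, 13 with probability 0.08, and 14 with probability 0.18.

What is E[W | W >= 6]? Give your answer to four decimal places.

P(W >= 6) = 0.16 + 0.16 + 0.14 + 0.08 + 0.18 = 0.72.
E[W | W >= 6] = [6·0.16 + 7·0.16 + 10·0.14 + 13·0.08 + 14·0.18] / 0.72
 = 7.04 / 0.72
 = 88/9

9.7778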